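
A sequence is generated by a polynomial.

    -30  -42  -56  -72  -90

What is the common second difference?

-2

D1: -12, -14, -16, -18
D2: -2, -2, -2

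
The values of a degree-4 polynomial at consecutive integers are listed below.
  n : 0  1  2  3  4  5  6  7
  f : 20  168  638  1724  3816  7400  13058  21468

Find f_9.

49736

First differences: 148  470  1086  2092  3584  5658  8410
Second differences: 322  616  1006  1492  2074  2752
Third differences: 294  390  486  582  678
Fourth differences: 96  96  96  96
Fourth differences constant at 96.
678 + 96 = 774;  2752 + 774 = 3526;  8410 + 3526 = 11936;  21468 + 11936 = 33404
774 + 96 = 870;  3526 + 870 = 4396;  11936 + 4396 = 16332;  33404 + 16332 = 49736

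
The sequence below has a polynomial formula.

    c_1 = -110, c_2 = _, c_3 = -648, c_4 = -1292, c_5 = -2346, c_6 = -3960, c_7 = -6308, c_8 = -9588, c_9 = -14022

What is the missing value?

Using the last 7 terms:
-644, -1054, -1614, -2348, -3280, -4434
-410, -560, -734, -932, -1154
-150, -174, -198, -222
-24, -24, -24
Constant fourth difference = -24.
Extend backward: -150 + 24 = -126;  -410 + 126 = -284;  -644 + 284 = -360;  -648 + 360 = -288

-288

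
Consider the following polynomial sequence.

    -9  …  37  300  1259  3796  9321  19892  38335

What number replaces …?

-4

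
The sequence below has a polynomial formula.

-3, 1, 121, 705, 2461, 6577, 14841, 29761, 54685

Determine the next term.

Δ: 4  120  584  1756  4116  8264  14920  24924
Δ²: 116  464  1172  2360  4148  6656  10004
Δ³: 348  708  1188  1788  2508  3348
Δ⁴: 360  480  600  720  840
Δ⁵: 120  120  120  120
The fifth differences are constant (120).
840 + 120 = 960;  3348 + 960 = 4308;  10004 + 4308 = 14312;  24924 + 14312 = 39236;  54685 + 39236 = 93921

93921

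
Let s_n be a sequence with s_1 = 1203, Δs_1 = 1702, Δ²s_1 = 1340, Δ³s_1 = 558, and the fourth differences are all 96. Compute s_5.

Build the table forward from the leading diagonal:
Δ⁴: 96  96  96  96  96
Δ³: 558  654  750  846  942
Δ²: 1340  1898  2552  3302  4148
Δ: 1702  3042  4940  7492  10794
s: 1203  2905  5947  10887  18379

18379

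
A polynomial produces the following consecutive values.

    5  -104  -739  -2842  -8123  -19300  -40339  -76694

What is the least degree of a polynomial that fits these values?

5

First differences: -109, -635, -2103, -5281, -11177, -21039, -36355
Second differences: -526, -1468, -3178, -5896, -9862, -15316
Third differences: -942, -1710, -2718, -3966, -5454
Fourth differences: -768, -1008, -1248, -1488
Fifth differences: -240, -240, -240
The fifth differences are constant, so the polynomial has degree 5.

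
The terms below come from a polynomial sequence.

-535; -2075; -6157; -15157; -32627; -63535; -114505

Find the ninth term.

-312847

Δ: -1540 , -4082 , -9000 , -17470 , -30908 , -50970
Δ²: -2542 , -4918 , -8470 , -13438 , -20062
Δ³: -2376 , -3552 , -4968 , -6624
Δ⁴: -1176 , -1416 , -1656
Δ⁵: -240 , -240
The fifth differences are constant (-240).
-1656 − 240 = -1896;  -6624 − 1896 = -8520;  -20062 − 8520 = -28582;  -50970 − 28582 = -79552;  -114505 − 79552 = -194057
-1896 − 240 = -2136;  -8520 − 2136 = -10656;  -28582 − 10656 = -39238;  -79552 − 39238 = -118790;  -194057 − 118790 = -312847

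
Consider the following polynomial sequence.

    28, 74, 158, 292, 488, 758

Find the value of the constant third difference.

12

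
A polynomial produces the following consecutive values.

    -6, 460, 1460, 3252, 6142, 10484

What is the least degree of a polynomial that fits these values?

4

Δ: 466, 1000, 1792, 2890, 4342
Δ²: 534, 792, 1098, 1452
Δ³: 258, 306, 354
Δ⁴: 48, 48
The fourth differences are constant, so the polynomial has degree 4.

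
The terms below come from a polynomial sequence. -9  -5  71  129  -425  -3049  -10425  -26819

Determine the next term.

-58441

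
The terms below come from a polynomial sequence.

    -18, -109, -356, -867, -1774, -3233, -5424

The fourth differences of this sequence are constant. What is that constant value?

First differences: -91, -247, -511, -907, -1459, -2191
Second differences: -156, -264, -396, -552, -732
Third differences: -108, -132, -156, -180
Fourth differences: -24, -24, -24

-24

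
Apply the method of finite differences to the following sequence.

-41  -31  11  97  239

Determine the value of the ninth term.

Δ: 10, 42, 86, 142
Δ²: 32, 44, 56
Δ³: 12, 12
Constant third difference = 12, so extend:
56 + 12 = 68;  142 + 68 = 210;  239 + 210 = 449
68 + 12 = 80;  210 + 80 = 290;  449 + 290 = 739
80 + 12 = 92;  290 + 92 = 382;  739 + 382 = 1121
92 + 12 = 104;  382 + 104 = 486;  1121 + 486 = 1607

1607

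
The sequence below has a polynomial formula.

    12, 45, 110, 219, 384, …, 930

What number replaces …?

617

Using the first 5 terms:
Δ: 33, 65, 109, 165
Δ²: 32, 44, 56
Δ³: 12, 12
Constant third difference = 12.
Extend forward: 56 + 12 = 68;  165 + 68 = 233;  384 + 233 = 617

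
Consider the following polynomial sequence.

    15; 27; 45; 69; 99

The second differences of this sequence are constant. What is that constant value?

6

D1: 12, 18, 24, 30
D2: 6, 6, 6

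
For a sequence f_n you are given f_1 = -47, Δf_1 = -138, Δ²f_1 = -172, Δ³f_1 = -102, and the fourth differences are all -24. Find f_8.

Build the table forward from the leading diagonal:
Δ⁴: -24  -24  -24  -24  -24  -24  -24  -24
Δ³: -102  -126  -150  -174  -198  -222  -246  -270
Δ²: -172  -274  -400  -550  -724  -922  -1144  -1390
Δ: -138  -310  -584  -984  -1534  -2258  -3180  -4324
f: -47  -185  -495  -1079  -2063  -3597  -5855  -9035

-9035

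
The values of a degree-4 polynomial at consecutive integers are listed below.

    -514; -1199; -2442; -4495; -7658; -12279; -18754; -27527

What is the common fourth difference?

First differences: -685, -1243, -2053, -3163, -4621, -6475, -8773
Second differences: -558, -810, -1110, -1458, -1854, -2298
Third differences: -252, -300, -348, -396, -444
Fourth differences: -48, -48, -48, -48

-48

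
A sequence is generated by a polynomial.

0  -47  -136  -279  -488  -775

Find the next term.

-1152

Δ: -47 , -89 , -143 , -209 , -287
Δ²: -42 , -54 , -66 , -78
Δ³: -12 , -12 , -12
Constant third difference = -12, so extend:
-78 − 12 = -90;  -287 − 90 = -377;  -775 − 377 = -1152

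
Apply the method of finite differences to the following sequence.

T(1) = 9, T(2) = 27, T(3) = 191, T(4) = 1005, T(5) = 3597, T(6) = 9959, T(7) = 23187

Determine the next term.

D1: 18 , 164 , 814 , 2592 , 6362 , 13228
D2: 146 , 650 , 1778 , 3770 , 6866
D3: 504 , 1128 , 1992 , 3096
D4: 624 , 864 , 1104
D5: 240 , 240
The fifth differences are constant (240).
1104 + 240 = 1344;  3096 + 1344 = 4440;  6866 + 4440 = 11306;  13228 + 11306 = 24534;  23187 + 24534 = 47721

47721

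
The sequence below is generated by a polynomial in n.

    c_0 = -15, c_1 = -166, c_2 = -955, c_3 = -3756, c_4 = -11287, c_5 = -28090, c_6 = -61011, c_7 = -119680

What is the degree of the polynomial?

5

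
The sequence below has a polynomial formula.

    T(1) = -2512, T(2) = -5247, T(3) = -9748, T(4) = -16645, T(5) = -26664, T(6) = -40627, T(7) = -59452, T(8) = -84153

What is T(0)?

-1009

D1: -2735, -4501, -6897, -10019, -13963, -18825, -24701
D2: -1766, -2396, -3122, -3944, -4862, -5876
D3: -630, -726, -822, -918, -1014
D4: -96, -96, -96, -96
The fourth differences are constant at -96.
Work back: -630 + 96 = -534;  -1766 + 534 = -1232;  -2735 + 1232 = -1503;  -2512 + 1503 = -1009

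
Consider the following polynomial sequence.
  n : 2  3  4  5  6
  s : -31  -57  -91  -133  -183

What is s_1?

-26  -34  -42  -50
-8  -8  -8
The second differences are constant at -8.
Work back: -26 + 8 = -18;  -31 + 18 = -13

-13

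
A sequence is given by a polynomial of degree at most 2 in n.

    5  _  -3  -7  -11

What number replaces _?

1

Using the last 3 terms:
First differences: -4, -4
Constant first difference = -4.
Extend backward: -3 + 4 = 1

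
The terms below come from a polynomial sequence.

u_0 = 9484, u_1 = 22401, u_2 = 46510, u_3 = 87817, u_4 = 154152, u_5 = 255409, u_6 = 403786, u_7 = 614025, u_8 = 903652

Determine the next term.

D1: 12917, 24109, 41307, 66335, 101257, 148377, 210239, 289627
D2: 11192, 17198, 25028, 34922, 47120, 61862, 79388
D3: 6006, 7830, 9894, 12198, 14742, 17526
D4: 1824, 2064, 2304, 2544, 2784
D5: 240, 240, 240, 240
Fifth differences constant at 240.
2784 + 240 = 3024;  17526 + 3024 = 20550;  79388 + 20550 = 99938;  289627 + 99938 = 389565;  903652 + 389565 = 1293217

1293217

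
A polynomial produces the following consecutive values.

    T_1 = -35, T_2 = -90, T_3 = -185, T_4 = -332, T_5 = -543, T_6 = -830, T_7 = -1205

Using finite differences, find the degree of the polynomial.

3

D1: -55, -95, -147, -211, -287, -375
D2: -40, -52, -64, -76, -88
D3: -12, -12, -12, -12
The third differences are constant, so the polynomial has degree 3.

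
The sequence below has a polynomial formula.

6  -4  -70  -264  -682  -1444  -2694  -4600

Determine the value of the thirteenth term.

First differences: -10 , -66 , -194 , -418 , -762 , -1250 , -1906
Second differences: -56 , -128 , -224 , -344 , -488 , -656
Third differences: -72 , -96 , -120 , -144 , -168
Fourth differences: -24 , -24 , -24 , -24
The fourth differences are constant (-24).
-168 − 24 = -192;  -656 − 192 = -848;  -1906 − 848 = -2754;  -4600 − 2754 = -7354
-192 − 24 = -216;  -848 − 216 = -1064;  -2754 − 1064 = -3818;  -7354 − 3818 = -11172
-216 − 24 = -240;  -1064 − 240 = -1304;  -3818 − 1304 = -5122;  -11172 − 5122 = -16294
-240 − 24 = -264;  -1304 − 264 = -1568;  -5122 − 1568 = -6690;  -16294 − 6690 = -22984
-264 − 24 = -288;  -1568 − 288 = -1856;  -6690 − 1856 = -8546;  -22984 − 8546 = -31530

-31530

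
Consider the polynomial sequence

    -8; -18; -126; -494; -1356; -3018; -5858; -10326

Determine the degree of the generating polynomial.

D1: -10, -108, -368, -862, -1662, -2840, -4468
D2: -98, -260, -494, -800, -1178, -1628
D3: -162, -234, -306, -378, -450
D4: -72, -72, -72, -72
The fourth differences are constant, so the polynomial has degree 4.

4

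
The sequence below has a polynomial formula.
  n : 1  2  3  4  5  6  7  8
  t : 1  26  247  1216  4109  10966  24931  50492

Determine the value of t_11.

First differences: 25 , 221 , 969 , 2893 , 6857 , 13965 , 25561
Second differences: 196 , 748 , 1924 , 3964 , 7108 , 11596
Third differences: 552 , 1176 , 2040 , 3144 , 4488
Fourth differences: 624 , 864 , 1104 , 1344
Fifth differences: 240 , 240 , 240
Constant fifth difference = 240, so extend:
1344 + 240 = 1584;  4488 + 1584 = 6072;  11596 + 6072 = 17668;  25561 + 17668 = 43229;  50492 + 43229 = 93721
1584 + 240 = 1824;  6072 + 1824 = 7896;  17668 + 7896 = 25564;  43229 + 25564 = 68793;  93721 + 68793 = 162514
1824 + 240 = 2064;  7896 + 2064 = 9960;  25564 + 9960 = 35524;  68793 + 35524 = 104317;  162514 + 104317 = 266831

266831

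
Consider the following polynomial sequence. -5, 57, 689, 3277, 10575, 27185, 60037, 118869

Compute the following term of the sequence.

D1: 62  632  2588  7298  16610  32852  58832
D2: 570  1956  4710  9312  16242  25980
D3: 1386  2754  4602  6930  9738
D4: 1368  1848  2328  2808
D5: 480  480  480
Constant fifth difference = 480, so extend:
2808 + 480 = 3288;  9738 + 3288 = 13026;  25980 + 13026 = 39006;  58832 + 39006 = 97838;  118869 + 97838 = 216707

216707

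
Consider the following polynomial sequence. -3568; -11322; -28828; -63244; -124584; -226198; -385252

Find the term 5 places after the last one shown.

Δ: -7754  -17506  -34416  -61340  -101614  -159054
Δ²: -9752  -16910  -26924  -40274  -57440
Δ³: -7158  -10014  -13350  -17166
Δ⁴: -2856  -3336  -3816
Δ⁵: -480  -480
Fifth differences constant at -480.
-3816 − 480 = -4296;  -17166 − 4296 = -21462;  -57440 − 21462 = -78902;  -159054 − 78902 = -237956;  -385252 − 237956 = -623208
-4296 − 480 = -4776;  -21462 − 4776 = -26238;  -78902 − 26238 = -105140;  -237956 − 105140 = -343096;  -623208 − 343096 = -966304
-4776 − 480 = -5256;  -26238 − 5256 = -31494;  -105140 − 31494 = -136634;  -343096 − 136634 = -479730;  -966304 − 479730 = -1446034
-5256 − 480 = -5736;  -31494 − 5736 = -37230;  -136634 − 37230 = -173864;  -479730 − 173864 = -653594;  -1446034 − 653594 = -2099628
-5736 − 480 = -6216;  -37230 − 6216 = -43446;  -173864 − 43446 = -217310;  -653594 − 217310 = -870904;  -2099628 − 870904 = -2970532

-2970532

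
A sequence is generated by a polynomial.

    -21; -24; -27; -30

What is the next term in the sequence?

-3, -3, -3
First differences constant at -3.
-30 − 3 = -33

-33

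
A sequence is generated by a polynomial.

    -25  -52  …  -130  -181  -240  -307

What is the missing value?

-87

Using the last 4 terms:
Δ: -51  -59  -67
Δ²: -8  -8
Constant second difference = -8.
Extend backward: -51 + 8 = -43;  -130 + 43 = -87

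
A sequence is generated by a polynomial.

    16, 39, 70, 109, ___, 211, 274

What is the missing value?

156

Using the first 4 terms:
First differences: 23, 31, 39
Second differences: 8, 8
Constant second difference = 8.
Extend forward: 39 + 8 = 47;  109 + 47 = 156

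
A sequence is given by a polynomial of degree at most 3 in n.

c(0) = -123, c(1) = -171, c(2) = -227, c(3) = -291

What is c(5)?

-443

D1: -48 , -56 , -64
D2: -8 , -8
Constant second difference = -8, so extend:
-64 − 8 = -72;  -291 − 72 = -363
-72 − 8 = -80;  -363 − 80 = -443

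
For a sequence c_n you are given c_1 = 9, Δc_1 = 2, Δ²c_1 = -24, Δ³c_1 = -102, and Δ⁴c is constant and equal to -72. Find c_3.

-11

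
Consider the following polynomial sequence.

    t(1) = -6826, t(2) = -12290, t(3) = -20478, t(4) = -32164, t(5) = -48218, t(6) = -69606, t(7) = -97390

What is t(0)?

First differences: -5464, -8188, -11686, -16054, -21388, -27784
Second differences: -2724, -3498, -4368, -5334, -6396
Third differences: -774, -870, -966, -1062
Fourth differences: -96, -96, -96
The fourth differences are constant at -96.
Work back: -774 + 96 = -678;  -2724 + 678 = -2046;  -5464 + 2046 = -3418;  -6826 + 3418 = -3408

-3408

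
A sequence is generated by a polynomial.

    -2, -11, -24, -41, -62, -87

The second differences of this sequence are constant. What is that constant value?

D1: -9, -13, -17, -21, -25
D2: -4, -4, -4, -4

-4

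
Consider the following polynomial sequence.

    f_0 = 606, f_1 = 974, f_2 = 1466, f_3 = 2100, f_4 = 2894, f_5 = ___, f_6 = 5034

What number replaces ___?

3866

Using the first 5 terms:
D1: 368, 492, 634, 794
D2: 124, 142, 160
D3: 18, 18
Constant third difference = 18.
Extend forward: 160 + 18 = 178;  794 + 178 = 972;  2894 + 972 = 3866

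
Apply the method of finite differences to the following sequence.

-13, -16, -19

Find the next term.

-22

-3 , -3
First differences constant at -3.
-19 − 3 = -22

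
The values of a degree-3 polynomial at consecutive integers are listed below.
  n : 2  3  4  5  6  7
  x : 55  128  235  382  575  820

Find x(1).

73, 107, 147, 193, 245
34, 40, 46, 52
6, 6, 6
The third differences are constant at 6.
Work back: 34 − 6 = 28;  73 − 28 = 45;  55 − 45 = 10

10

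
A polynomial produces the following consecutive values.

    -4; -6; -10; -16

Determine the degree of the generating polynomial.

2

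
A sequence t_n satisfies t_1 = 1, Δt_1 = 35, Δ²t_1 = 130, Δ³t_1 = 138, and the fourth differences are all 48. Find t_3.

201

Build the table forward from the leading diagonal:
Δ⁴: 48  48  48
Δ³: 138  186  234
Δ²: 130  268  454
Δ: 35  165  433
t: 1  36  201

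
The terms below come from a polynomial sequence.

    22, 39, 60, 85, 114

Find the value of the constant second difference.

4

First differences: 17, 21, 25, 29
Second differences: 4, 4, 4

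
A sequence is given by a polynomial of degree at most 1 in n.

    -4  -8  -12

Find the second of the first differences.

-4

Δ: -4, -4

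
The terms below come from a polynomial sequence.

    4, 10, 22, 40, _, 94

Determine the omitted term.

64

Using the first 4 terms:
6  12  18
6  6
Constant second difference = 6.
Extend forward: 18 + 6 = 24;  40 + 24 = 64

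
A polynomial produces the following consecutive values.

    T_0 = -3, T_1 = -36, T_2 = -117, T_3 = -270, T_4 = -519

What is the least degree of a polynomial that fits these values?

3

-33, -81, -153, -249
-48, -72, -96
-24, -24
The third differences are constant, so the polynomial has degree 3.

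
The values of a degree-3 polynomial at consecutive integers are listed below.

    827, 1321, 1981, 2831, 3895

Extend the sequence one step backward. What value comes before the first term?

475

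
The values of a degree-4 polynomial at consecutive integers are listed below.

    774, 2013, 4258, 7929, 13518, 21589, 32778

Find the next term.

47793

Δ: 1239  2245  3671  5589  8071  11189
Δ²: 1006  1426  1918  2482  3118
Δ³: 420  492  564  636
Δ⁴: 72  72  72
Constant fourth difference = 72, so extend:
636 + 72 = 708;  3118 + 708 = 3826;  11189 + 3826 = 15015;  32778 + 15015 = 47793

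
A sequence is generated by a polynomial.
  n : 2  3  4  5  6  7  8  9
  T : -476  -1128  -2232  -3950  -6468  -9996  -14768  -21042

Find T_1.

-138

Δ: -652  -1104  -1718  -2518  -3528  -4772  -6274
Δ²: -452  -614  -800  -1010  -1244  -1502
Δ³: -162  -186  -210  -234  -258
Δ⁴: -24  -24  -24  -24
The fourth differences are constant at -24.
Work back: -162 + 24 = -138;  -452 + 138 = -314;  -652 + 314 = -338;  -476 + 338 = -138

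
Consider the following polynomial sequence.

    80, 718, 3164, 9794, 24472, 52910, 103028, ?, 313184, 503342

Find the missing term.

Using the first 7 terms:
Δ: 638, 2446, 6630, 14678, 28438, 50118
Δ²: 1808, 4184, 8048, 13760, 21680
Δ³: 2376, 3864, 5712, 7920
Δ⁴: 1488, 1848, 2208
Δ⁵: 360, 360
Constant fifth difference = 360.
Extend forward: 2208 + 360 = 2568;  7920 + 2568 = 10488;  21680 + 10488 = 32168;  50118 + 32168 = 82286;  103028 + 82286 = 185314

185314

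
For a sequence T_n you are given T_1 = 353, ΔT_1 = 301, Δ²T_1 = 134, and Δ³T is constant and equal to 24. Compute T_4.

Build the table forward from the leading diagonal:
Third differences: 24, 24, 24, 24
Second differences: 134, 158, 182, 206
First differences: 301, 435, 593, 775
T: 353, 654, 1089, 1682

1682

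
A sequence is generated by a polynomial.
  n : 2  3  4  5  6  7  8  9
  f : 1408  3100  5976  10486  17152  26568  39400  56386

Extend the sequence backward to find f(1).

522

D1: 1692  2876  4510  6666  9416  12832  16986
D2: 1184  1634  2156  2750  3416  4154
D3: 450  522  594  666  738
D4: 72  72  72  72
The fourth differences are constant at 72.
Work back: 450 − 72 = 378;  1184 − 378 = 806;  1692 − 806 = 886;  1408 − 886 = 522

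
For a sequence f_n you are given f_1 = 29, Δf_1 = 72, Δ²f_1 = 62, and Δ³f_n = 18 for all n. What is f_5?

Build the table forward from the leading diagonal:
D3: 18  18  18  18  18
D2: 62  80  98  116  134
D1: 72  134  214  312  428
f: 29  101  235  449  761

761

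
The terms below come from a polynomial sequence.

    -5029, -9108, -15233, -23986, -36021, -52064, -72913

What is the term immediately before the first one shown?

-2486

First differences: -4079  -6125  -8753  -12035  -16043  -20849
Second differences: -2046  -2628  -3282  -4008  -4806
Third differences: -582  -654  -726  -798
Fourth differences: -72  -72  -72
The fourth differences are constant at -72.
Work back: -582 + 72 = -510;  -2046 + 510 = -1536;  -4079 + 1536 = -2543;  -5029 + 2543 = -2486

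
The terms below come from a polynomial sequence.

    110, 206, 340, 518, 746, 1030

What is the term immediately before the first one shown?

46

D1: 96, 134, 178, 228, 284
D2: 38, 44, 50, 56
D3: 6, 6, 6
The third differences are constant at 6.
Work back: 38 − 6 = 32;  96 − 32 = 64;  110 − 64 = 46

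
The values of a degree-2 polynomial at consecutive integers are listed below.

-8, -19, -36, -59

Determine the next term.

First differences: -11  -17  -23
Second differences: -6  -6
Second differences constant at -6.
-23 − 6 = -29;  -59 − 29 = -88

-88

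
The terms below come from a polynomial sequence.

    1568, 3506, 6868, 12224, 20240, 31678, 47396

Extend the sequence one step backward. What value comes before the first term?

580

Δ: 1938, 3362, 5356, 8016, 11438, 15718
Δ²: 1424, 1994, 2660, 3422, 4280
Δ³: 570, 666, 762, 858
Δ⁴: 96, 96, 96
The fourth differences are constant at 96.
Work back: 570 − 96 = 474;  1424 − 474 = 950;  1938 − 950 = 988;  1568 − 988 = 580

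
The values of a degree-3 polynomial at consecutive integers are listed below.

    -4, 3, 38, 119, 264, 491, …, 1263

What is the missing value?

818

Using the first 6 terms:
7  35  81  145  227
28  46  64  82
18  18  18
Constant third difference = 18.
Extend forward: 82 + 18 = 100;  227 + 100 = 327;  491 + 327 = 818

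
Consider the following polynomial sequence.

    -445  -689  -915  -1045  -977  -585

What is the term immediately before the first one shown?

-237

-244, -226, -130, 68, 392
18, 96, 198, 324
78, 102, 126
24, 24
The fourth differences are constant at 24.
Work back: 78 − 24 = 54;  18 − 54 = -36;  -244 + 36 = -208;  -445 + 208 = -237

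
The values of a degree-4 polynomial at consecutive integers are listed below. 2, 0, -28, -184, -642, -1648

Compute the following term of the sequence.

-3520

Δ: -2 , -28 , -156 , -458 , -1006
Δ²: -26 , -128 , -302 , -548
Δ³: -102 , -174 , -246
Δ⁴: -72 , -72
The fourth differences are constant (-72).
-246 − 72 = -318;  -548 − 318 = -866;  -1006 − 866 = -1872;  -1648 − 1872 = -3520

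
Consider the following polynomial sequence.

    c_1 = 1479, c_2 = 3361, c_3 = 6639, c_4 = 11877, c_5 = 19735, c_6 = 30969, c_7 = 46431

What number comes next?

67069

D1: 1882, 3278, 5238, 7858, 11234, 15462
D2: 1396, 1960, 2620, 3376, 4228
D3: 564, 660, 756, 852
D4: 96, 96, 96
Constant fourth difference = 96, so extend:
852 + 96 = 948;  4228 + 948 = 5176;  15462 + 5176 = 20638;  46431 + 20638 = 67069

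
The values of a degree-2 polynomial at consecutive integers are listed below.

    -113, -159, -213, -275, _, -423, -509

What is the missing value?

Using the first 4 terms:
Δ: -46  -54  -62
Δ²: -8  -8
Constant second difference = -8.
Extend forward: -62 − 8 = -70;  -275 − 70 = -345

-345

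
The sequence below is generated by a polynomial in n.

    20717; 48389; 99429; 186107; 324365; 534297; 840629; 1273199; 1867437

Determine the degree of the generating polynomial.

5

D1: 27672, 51040, 86678, 138258, 209932, 306332, 432570, 594238
D2: 23368, 35638, 51580, 71674, 96400, 126238, 161668
D3: 12270, 15942, 20094, 24726, 29838, 35430
D4: 3672, 4152, 4632, 5112, 5592
D5: 480, 480, 480, 480
The fifth differences are constant, so the polynomial has degree 5.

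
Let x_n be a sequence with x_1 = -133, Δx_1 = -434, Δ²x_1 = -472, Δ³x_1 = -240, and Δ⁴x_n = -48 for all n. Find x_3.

Build the table forward from the leading diagonal:
D4: -48, -48, -48
D3: -240, -288, -336
D2: -472, -712, -1000
D1: -434, -906, -1618
x: -133, -567, -1473

-1473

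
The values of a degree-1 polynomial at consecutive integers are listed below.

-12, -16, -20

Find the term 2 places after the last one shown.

-28

-4, -4
The first differences are constant (-4).
-20 − 4 = -24
-24 − 4 = -28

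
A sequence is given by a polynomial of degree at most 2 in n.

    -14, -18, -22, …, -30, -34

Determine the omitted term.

-26

Using the first 3 terms:
D1: -4  -4
Constant first difference = -4.
Extend forward: -22 − 4 = -26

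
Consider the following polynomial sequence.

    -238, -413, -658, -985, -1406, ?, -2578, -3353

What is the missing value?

-1933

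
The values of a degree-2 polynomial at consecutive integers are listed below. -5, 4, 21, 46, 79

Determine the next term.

D1: 9, 17, 25, 33
D2: 8, 8, 8
Second differences constant at 8.
33 + 8 = 41;  79 + 41 = 120

120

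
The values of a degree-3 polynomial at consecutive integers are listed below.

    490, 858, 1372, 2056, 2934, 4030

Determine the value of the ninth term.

8866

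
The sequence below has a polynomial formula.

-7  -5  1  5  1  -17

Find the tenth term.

-349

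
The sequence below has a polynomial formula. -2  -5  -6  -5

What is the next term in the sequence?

-2

First differences: -3 , -1 , 1
Second differences: 2 , 2
Second differences constant at 2.
1 + 2 = 3;  -5 + 3 = -2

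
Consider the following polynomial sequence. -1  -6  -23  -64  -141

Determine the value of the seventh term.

First differences: -5, -17, -41, -77
Second differences: -12, -24, -36
Third differences: -12, -12
Third differences constant at -12.
-36 − 12 = -48;  -77 − 48 = -125;  -141 − 125 = -266
-48 − 12 = -60;  -125 − 60 = -185;  -266 − 185 = -451

-451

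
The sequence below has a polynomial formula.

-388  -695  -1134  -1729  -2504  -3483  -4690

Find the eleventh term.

First differences: -307, -439, -595, -775, -979, -1207
Second differences: -132, -156, -180, -204, -228
Third differences: -24, -24, -24, -24
Constant third difference = -24, so extend:
-228 − 24 = -252;  -1207 − 252 = -1459;  -4690 − 1459 = -6149
-252 − 24 = -276;  -1459 − 276 = -1735;  -6149 − 1735 = -7884
-276 − 24 = -300;  -1735 − 300 = -2035;  -7884 − 2035 = -9919
-300 − 24 = -324;  -2035 − 324 = -2359;  -9919 − 2359 = -12278

-12278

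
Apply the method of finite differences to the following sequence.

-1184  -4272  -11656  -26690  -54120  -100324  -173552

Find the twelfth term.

-1395082

Δ: -3088  -7384  -15034  -27430  -46204  -73228
Δ²: -4296  -7650  -12396  -18774  -27024
Δ³: -3354  -4746  -6378  -8250
Δ⁴: -1392  -1632  -1872
Δ⁵: -240  -240
Constant fifth difference = -240, so extend:
-1872 − 240 = -2112;  -8250 − 2112 = -10362;  -27024 − 10362 = -37386;  -73228 − 37386 = -110614;  -173552 − 110614 = -284166
-2112 − 240 = -2352;  -10362 − 2352 = -12714;  -37386 − 12714 = -50100;  -110614 − 50100 = -160714;  -284166 − 160714 = -444880
-2352 − 240 = -2592;  -12714 − 2592 = -15306;  -50100 − 15306 = -65406;  -160714 − 65406 = -226120;  -444880 − 226120 = -671000
-2592 − 240 = -2832;  -15306 − 2832 = -18138;  -65406 − 18138 = -83544;  -226120 − 83544 = -309664;  -671000 − 309664 = -980664
-2832 − 240 = -3072;  -18138 − 3072 = -21210;  -83544 − 21210 = -104754;  -309664 − 104754 = -414418;  -980664 − 414418 = -1395082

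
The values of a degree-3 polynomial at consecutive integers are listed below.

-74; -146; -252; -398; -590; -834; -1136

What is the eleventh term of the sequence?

-3044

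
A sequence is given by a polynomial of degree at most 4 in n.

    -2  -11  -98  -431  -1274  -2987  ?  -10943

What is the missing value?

Using the first 6 terms:
-9  -87  -333  -843  -1713
-78  -246  -510  -870
-168  -264  -360
-96  -96
Constant fourth difference = -96.
Extend forward: -360 − 96 = -456;  -870 − 456 = -1326;  -1713 − 1326 = -3039;  -2987 − 3039 = -6026

-6026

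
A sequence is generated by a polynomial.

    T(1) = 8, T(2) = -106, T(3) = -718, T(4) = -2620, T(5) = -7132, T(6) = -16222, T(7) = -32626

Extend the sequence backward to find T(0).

-114, -612, -1902, -4512, -9090, -16404
-498, -1290, -2610, -4578, -7314
-792, -1320, -1968, -2736
-528, -648, -768
-120, -120
The fifth differences are constant at -120.
Work back: -528 + 120 = -408;  -792 + 408 = -384;  -498 + 384 = -114;  -114 + 114 = 0;  8 + 0 = 8

8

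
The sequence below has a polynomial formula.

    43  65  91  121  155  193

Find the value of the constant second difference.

4

D1: 22, 26, 30, 34, 38
D2: 4, 4, 4, 4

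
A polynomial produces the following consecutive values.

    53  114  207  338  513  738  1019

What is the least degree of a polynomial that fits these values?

3

First differences: 61, 93, 131, 175, 225, 281
Second differences: 32, 38, 44, 50, 56
Third differences: 6, 6, 6, 6
The third differences are constant, so the polynomial has degree 3.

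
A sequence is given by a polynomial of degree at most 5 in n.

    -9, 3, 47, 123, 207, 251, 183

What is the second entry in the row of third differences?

-24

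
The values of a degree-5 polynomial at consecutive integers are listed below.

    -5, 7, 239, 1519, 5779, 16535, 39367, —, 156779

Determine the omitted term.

82399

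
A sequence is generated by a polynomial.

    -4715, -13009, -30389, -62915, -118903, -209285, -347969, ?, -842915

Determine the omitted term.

-552199

Using the first 7 terms:
First differences: -8294, -17380, -32526, -55988, -90382, -138684
Second differences: -9086, -15146, -23462, -34394, -48302
Third differences: -6060, -8316, -10932, -13908
Fourth differences: -2256, -2616, -2976
Fifth differences: -360, -360
Constant fifth difference = -360.
Extend forward: -2976 − 360 = -3336;  -13908 − 3336 = -17244;  -48302 − 17244 = -65546;  -138684 − 65546 = -204230;  -347969 − 204230 = -552199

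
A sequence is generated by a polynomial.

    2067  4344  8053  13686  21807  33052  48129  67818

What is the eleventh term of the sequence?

First differences: 2277  3709  5633  8121  11245  15077  19689
Second differences: 1432  1924  2488  3124  3832  4612
Third differences: 492  564  636  708  780
Fourth differences: 72  72  72  72
The fourth differences are constant (72).
780 + 72 = 852;  4612 + 852 = 5464;  19689 + 5464 = 25153;  67818 + 25153 = 92971
852 + 72 = 924;  5464 + 924 = 6388;  25153 + 6388 = 31541;  92971 + 31541 = 124512
924 + 72 = 996;  6388 + 996 = 7384;  31541 + 7384 = 38925;  124512 + 38925 = 163437

163437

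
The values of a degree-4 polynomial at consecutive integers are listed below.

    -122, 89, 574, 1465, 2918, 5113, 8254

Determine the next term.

12569

Δ: 211, 485, 891, 1453, 2195, 3141
Δ²: 274, 406, 562, 742, 946
Δ³: 132, 156, 180, 204
Δ⁴: 24, 24, 24
Constant fourth difference = 24, so extend:
204 + 24 = 228;  946 + 228 = 1174;  3141 + 1174 = 4315;  8254 + 4315 = 12569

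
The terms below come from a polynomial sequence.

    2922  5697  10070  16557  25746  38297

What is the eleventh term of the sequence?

179622

2775, 4373, 6487, 9189, 12551
1598, 2114, 2702, 3362
516, 588, 660
72, 72
The fourth differences are constant (72).
660 + 72 = 732;  3362 + 732 = 4094;  12551 + 4094 = 16645;  38297 + 16645 = 54942
732 + 72 = 804;  4094 + 804 = 4898;  16645 + 4898 = 21543;  54942 + 21543 = 76485
804 + 72 = 876;  4898 + 876 = 5774;  21543 + 5774 = 27317;  76485 + 27317 = 103802
876 + 72 = 948;  5774 + 948 = 6722;  27317 + 6722 = 34039;  103802 + 34039 = 137841
948 + 72 = 1020;  6722 + 1020 = 7742;  34039 + 7742 = 41781;  137841 + 41781 = 179622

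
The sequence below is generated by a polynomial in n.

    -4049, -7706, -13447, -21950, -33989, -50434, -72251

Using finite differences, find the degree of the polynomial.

-3657, -5741, -8503, -12039, -16445, -21817
-2084, -2762, -3536, -4406, -5372
-678, -774, -870, -966
-96, -96, -96
The fourth differences are constant, so the polynomial has degree 4.

4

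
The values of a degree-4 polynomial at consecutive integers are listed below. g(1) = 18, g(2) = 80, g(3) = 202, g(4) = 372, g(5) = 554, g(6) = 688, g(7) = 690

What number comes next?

Δ: 62  122  170  182  134  2
Δ²: 60  48  12  -48  -132
Δ³: -12  -36  -60  -84
Δ⁴: -24  -24  -24
Constant fourth difference = -24, so extend:
-84 − 24 = -108;  -132 − 108 = -240;  2 − 240 = -238;  690 − 238 = 452

452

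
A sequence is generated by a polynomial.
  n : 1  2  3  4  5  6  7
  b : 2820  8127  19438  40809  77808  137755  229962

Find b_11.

1190790

5307, 11311, 21371, 36999, 59947, 92207
6004, 10060, 15628, 22948, 32260
4056, 5568, 7320, 9312
1512, 1752, 1992
240, 240
Constant fifth difference = 240, so extend:
1992 + 240 = 2232;  9312 + 2232 = 11544;  32260 + 11544 = 43804;  92207 + 43804 = 136011;  229962 + 136011 = 365973
2232 + 240 = 2472;  11544 + 2472 = 14016;  43804 + 14016 = 57820;  136011 + 57820 = 193831;  365973 + 193831 = 559804
2472 + 240 = 2712;  14016 + 2712 = 16728;  57820 + 16728 = 74548;  193831 + 74548 = 268379;  559804 + 268379 = 828183
2712 + 240 = 2952;  16728 + 2952 = 19680;  74548 + 19680 = 94228;  268379 + 94228 = 362607;  828183 + 362607 = 1190790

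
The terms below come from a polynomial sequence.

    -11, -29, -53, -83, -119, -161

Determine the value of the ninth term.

-18  -24  -30  -36  -42
-6  -6  -6  -6
Second differences constant at -6.
-42 − 6 = -48;  -161 − 48 = -209
-48 − 6 = -54;  -209 − 54 = -263
-54 − 6 = -60;  -263 − 60 = -323

-323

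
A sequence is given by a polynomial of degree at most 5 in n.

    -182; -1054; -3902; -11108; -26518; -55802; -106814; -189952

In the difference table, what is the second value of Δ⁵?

-360

Δ: -872, -2848, -7206, -15410, -29284, -51012, -83138
Δ²: -1976, -4358, -8204, -13874, -21728, -32126
Δ³: -2382, -3846, -5670, -7854, -10398
Δ⁴: -1464, -1824, -2184, -2544
Δ⁵: -360, -360, -360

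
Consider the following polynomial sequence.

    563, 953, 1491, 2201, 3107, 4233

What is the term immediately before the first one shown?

D1: 390  538  710  906  1126
D2: 148  172  196  220
D3: 24  24  24
The third differences are constant at 24.
Work back: 148 − 24 = 124;  390 − 124 = 266;  563 − 266 = 297

297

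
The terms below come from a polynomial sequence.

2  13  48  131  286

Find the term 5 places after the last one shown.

11, 35, 83, 155
24, 48, 72
24, 24
Constant third difference = 24, so extend:
72 + 24 = 96;  155 + 96 = 251;  286 + 251 = 537
96 + 24 = 120;  251 + 120 = 371;  537 + 371 = 908
120 + 24 = 144;  371 + 144 = 515;  908 + 515 = 1423
144 + 24 = 168;  515 + 168 = 683;  1423 + 683 = 2106
168 + 24 = 192;  683 + 192 = 875;  2106 + 875 = 2981

2981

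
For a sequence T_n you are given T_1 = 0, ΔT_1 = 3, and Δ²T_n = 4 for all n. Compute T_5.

Build the table forward from the leading diagonal:
Second differences: 4  4  4  4  4
First differences: 3  7  11  15  19
T: 0  3  10  21  36

36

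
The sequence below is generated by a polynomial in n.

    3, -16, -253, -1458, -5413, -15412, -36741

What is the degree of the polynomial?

First differences: -19, -237, -1205, -3955, -9999, -21329
Second differences: -218, -968, -2750, -6044, -11330
Third differences: -750, -1782, -3294, -5286
Fourth differences: -1032, -1512, -1992
Fifth differences: -480, -480
The fifth differences are constant, so the polynomial has degree 5.

5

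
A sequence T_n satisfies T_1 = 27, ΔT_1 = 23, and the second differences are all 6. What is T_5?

155

Build the table forward from the leading diagonal:
Second differences: 6  6  6  6  6
First differences: 23  29  35  41  47
T: 27  50  79  114  155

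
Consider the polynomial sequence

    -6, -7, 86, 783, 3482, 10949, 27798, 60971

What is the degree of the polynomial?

5

D1: -1, 93, 697, 2699, 7467, 16849, 33173
D2: 94, 604, 2002, 4768, 9382, 16324
D3: 510, 1398, 2766, 4614, 6942
D4: 888, 1368, 1848, 2328
D5: 480, 480, 480
The fifth differences are constant, so the polynomial has degree 5.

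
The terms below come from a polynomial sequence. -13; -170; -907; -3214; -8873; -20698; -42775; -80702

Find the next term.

Δ: -157, -737, -2307, -5659, -11825, -22077, -37927
Δ²: -580, -1570, -3352, -6166, -10252, -15850
Δ³: -990, -1782, -2814, -4086, -5598
Δ⁴: -792, -1032, -1272, -1512
Δ⁵: -240, -240, -240
The fifth differences are constant (-240).
-1512 − 240 = -1752;  -5598 − 1752 = -7350;  -15850 − 7350 = -23200;  -37927 − 23200 = -61127;  -80702 − 61127 = -141829

-141829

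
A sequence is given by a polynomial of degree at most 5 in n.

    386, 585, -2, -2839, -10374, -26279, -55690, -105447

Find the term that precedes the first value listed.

121

Δ: 199  -587  -2837  -7535  -15905  -29411  -49757
Δ²: -786  -2250  -4698  -8370  -13506  -20346
Δ³: -1464  -2448  -3672  -5136  -6840
Δ⁴: -984  -1224  -1464  -1704
Δ⁵: -240  -240  -240
The fifth differences are constant at -240.
Work back: -984 + 240 = -744;  -1464 + 744 = -720;  -786 + 720 = -66;  199 + 66 = 265;  386 − 265 = 121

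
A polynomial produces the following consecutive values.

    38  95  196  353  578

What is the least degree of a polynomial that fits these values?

3

57, 101, 157, 225
44, 56, 68
12, 12
The third differences are constant, so the polynomial has degree 3.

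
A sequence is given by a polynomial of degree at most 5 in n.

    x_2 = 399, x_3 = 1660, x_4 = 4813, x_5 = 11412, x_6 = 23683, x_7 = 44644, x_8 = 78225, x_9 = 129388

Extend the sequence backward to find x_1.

28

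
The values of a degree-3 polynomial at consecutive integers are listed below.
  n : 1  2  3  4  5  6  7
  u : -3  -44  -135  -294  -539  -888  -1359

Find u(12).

-6174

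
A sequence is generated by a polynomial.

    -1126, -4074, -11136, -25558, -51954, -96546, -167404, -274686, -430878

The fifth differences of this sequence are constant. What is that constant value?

First differences: -2948, -7062, -14422, -26396, -44592, -70858, -107282, -156192
Second differences: -4114, -7360, -11974, -18196, -26266, -36424, -48910
Third differences: -3246, -4614, -6222, -8070, -10158, -12486
Fourth differences: -1368, -1608, -1848, -2088, -2328
Fifth differences: -240, -240, -240, -240

-240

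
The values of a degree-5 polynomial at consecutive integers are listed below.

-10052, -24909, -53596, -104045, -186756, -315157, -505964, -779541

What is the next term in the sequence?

-1160260

Δ: -14857 , -28687 , -50449 , -82711 , -128401 , -190807 , -273577
Δ²: -13830 , -21762 , -32262 , -45690 , -62406 , -82770
Δ³: -7932 , -10500 , -13428 , -16716 , -20364
Δ⁴: -2568 , -2928 , -3288 , -3648
Δ⁵: -360 , -360 , -360
Constant fifth difference = -360, so extend:
-3648 − 360 = -4008;  -20364 − 4008 = -24372;  -82770 − 24372 = -107142;  -273577 − 107142 = -380719;  -779541 − 380719 = -1160260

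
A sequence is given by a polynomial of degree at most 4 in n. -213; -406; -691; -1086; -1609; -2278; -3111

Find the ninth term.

-5341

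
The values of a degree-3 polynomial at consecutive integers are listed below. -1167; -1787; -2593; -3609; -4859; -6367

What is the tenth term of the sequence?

D1: -620, -806, -1016, -1250, -1508
D2: -186, -210, -234, -258
D3: -24, -24, -24
Third differences constant at -24.
-258 − 24 = -282;  -1508 − 282 = -1790;  -6367 − 1790 = -8157
-282 − 24 = -306;  -1790 − 306 = -2096;  -8157 − 2096 = -10253
-306 − 24 = -330;  -2096 − 330 = -2426;  -10253 − 2426 = -12679
-330 − 24 = -354;  -2426 − 354 = -2780;  -12679 − 2780 = -15459

-15459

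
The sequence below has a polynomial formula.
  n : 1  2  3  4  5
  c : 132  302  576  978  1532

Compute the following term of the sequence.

D1: 170, 274, 402, 554
D2: 104, 128, 152
D3: 24, 24
The third differences are constant (24).
152 + 24 = 176;  554 + 176 = 730;  1532 + 730 = 2262

2262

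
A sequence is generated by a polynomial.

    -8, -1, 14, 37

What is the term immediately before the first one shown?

-7

7, 15, 23
8, 8
The second differences are constant at 8.
Work back: 7 − 8 = -1;  -8 + 1 = -7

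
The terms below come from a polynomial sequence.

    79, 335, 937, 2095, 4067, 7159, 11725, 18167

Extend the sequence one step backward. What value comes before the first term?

7

256  602  1158  1972  3092  4566  6442
346  556  814  1120  1474  1876
210  258  306  354  402
48  48  48  48
The fourth differences are constant at 48.
Work back: 210 − 48 = 162;  346 − 162 = 184;  256 − 184 = 72;  79 − 72 = 7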